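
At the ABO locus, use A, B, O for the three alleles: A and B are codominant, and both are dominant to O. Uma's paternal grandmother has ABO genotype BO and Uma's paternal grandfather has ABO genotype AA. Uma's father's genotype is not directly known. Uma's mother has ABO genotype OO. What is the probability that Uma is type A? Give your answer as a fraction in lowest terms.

Uma's father's ABO genotype from BO × AA: 1/2 AB, 1/2 AO.
Crossing each possibility with the mother OO and summing P(type A): 1/2·1/2 + 1/2·1/2 = 1/2.

1/2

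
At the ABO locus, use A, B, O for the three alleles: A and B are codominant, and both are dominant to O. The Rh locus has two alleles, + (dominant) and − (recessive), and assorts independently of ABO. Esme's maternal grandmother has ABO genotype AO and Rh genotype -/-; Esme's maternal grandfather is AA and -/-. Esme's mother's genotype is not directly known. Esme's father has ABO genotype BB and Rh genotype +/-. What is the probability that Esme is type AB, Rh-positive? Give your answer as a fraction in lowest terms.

3/8

Esme's mother's ABO genotype from AO × AA: 1/2 AA, 1/2 AO.
Crossing each possibility with the father BB and summing P(type AB): 1/2·1 + 1/2·1/2 = 3/4.
Similarly for Rh via the mother's Rh distribution: P(Rh+) = 1/2.
Independent loci: 3/4 × 1/2 = 3/8.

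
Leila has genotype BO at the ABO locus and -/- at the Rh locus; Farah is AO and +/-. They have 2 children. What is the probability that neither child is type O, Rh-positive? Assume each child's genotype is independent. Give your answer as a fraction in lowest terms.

49/64

ABO cross BO × AO → 1/4 O, 1/4 A, 1/4 B, 1/4 AB.
Rh cross -/- × +/- → 1/2 Rh+, 1/2 Rh-; so P(type O, Rh-positive) = 1/4 × 1/2 = 1/8 per child.
P(not type O, Rh-positive) = 7/8 for one child; (7/8)^2 = 49/64.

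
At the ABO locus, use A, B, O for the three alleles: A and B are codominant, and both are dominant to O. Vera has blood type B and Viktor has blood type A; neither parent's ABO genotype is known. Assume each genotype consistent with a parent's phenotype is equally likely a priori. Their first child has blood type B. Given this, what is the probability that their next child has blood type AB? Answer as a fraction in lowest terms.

Possible genotypes: Vera ∈ {BB, BO}; Viktor ∈ {AA, AO}.
Weight each parental genotype pair by prior × P(type-B child):
  BB × AO: posterior weight 2/3; P(next child type AB) = 1/2.
  BO × AO: posterior weight 1/3; P(next child type AB) = 1/4.
Weighted sum = 5/12.

5/12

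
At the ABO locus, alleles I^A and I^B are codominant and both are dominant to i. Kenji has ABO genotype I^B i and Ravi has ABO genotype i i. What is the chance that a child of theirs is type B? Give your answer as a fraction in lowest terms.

ABO cross I^B i × i i → offspring phenotypes: 1/2 O, 1/2 B.
So P(type B) = 1/2.

1/2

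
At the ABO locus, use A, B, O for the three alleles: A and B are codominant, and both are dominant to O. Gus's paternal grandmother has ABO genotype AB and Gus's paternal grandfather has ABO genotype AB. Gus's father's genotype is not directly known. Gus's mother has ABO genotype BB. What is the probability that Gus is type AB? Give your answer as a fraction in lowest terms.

1/2

Gus's father's ABO genotype from AB × AB: 1/4 AA, 1/2 AB, 1/4 BB.
Crossing each possibility with the mother BB and summing P(type AB): 1/4·1 + 1/2·1/2 + 1/4·0 = 1/2.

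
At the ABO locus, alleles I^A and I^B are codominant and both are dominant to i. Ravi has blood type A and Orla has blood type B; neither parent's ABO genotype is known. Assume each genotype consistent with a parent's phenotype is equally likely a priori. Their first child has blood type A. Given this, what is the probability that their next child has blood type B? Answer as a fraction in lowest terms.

Possible genotypes: Ravi ∈ {I^A I^A, I^A i}; Orla ∈ {I^B I^B, I^B i}.
Weight each parental genotype pair by prior × P(type-A child):
  I^A I^A × I^B i: posterior weight 2/3; P(next child type B) = 0.
  I^A i × I^B i: posterior weight 1/3; P(next child type B) = 1/4.
Weighted sum = 1/12.

1/12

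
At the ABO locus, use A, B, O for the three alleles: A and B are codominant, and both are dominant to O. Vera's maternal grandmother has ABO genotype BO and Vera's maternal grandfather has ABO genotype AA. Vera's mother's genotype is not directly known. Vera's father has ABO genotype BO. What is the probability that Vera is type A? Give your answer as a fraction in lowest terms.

Vera's mother's ABO genotype from BO × AA: 1/2 AB, 1/2 AO.
Crossing each possibility with the father BO and summing P(type A): 1/2·1/4 + 1/2·1/4 = 1/4.

1/4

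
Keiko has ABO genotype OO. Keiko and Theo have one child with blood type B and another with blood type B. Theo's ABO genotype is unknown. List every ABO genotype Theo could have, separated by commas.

For each candidate genotype of Theo, check whether crossing it with OO can produce every observed child phenotype.
  AA → possible child types {A} ✗
  AB → possible child types {A, B} ✓
  AO → possible child types {O, A} ✗
  BB → possible child types {B} ✓
  BO → possible child types {O, B} ✓
  OO → possible child types {O} ✗

AB, BB, BO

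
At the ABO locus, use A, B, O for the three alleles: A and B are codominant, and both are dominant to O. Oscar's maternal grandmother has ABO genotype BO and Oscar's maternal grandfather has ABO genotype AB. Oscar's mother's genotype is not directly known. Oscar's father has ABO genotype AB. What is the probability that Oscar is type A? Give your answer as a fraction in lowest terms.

Oscar's mother's ABO genotype from BO × AB: 1/4 AB, 1/4 AO, 1/4 BB, 1/4 BO.
Crossing each possibility with the father AB and summing P(type A): 1/4·1/4 + 1/4·1/2 + 1/4·0 + 1/4·1/4 = 1/4.

1/4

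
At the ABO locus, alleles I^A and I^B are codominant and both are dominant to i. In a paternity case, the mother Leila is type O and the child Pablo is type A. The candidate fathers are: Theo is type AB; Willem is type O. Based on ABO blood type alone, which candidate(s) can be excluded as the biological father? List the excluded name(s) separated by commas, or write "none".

Willem

A candidate is excluded only if no genotype consistent with his phenotype could produce a type A child with a type O mother.
Willem (type O): no genotype consistent with that phenotype can produce a type-A child with a type-O mother.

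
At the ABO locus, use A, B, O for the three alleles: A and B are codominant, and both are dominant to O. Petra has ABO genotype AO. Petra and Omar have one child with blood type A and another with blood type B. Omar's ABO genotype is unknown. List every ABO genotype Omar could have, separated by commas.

AB, BO

For each candidate genotype of Omar, check whether crossing it with AO can produce every observed child phenotype.
  AA → possible child types {A} ✗
  AB → possible child types {A, B, AB} ✓
  AO → possible child types {O, A} ✗
  BB → possible child types {B, AB} ✗
  BO → possible child types {O, A, B, AB} ✓
  OO → possible child types {O, A} ✗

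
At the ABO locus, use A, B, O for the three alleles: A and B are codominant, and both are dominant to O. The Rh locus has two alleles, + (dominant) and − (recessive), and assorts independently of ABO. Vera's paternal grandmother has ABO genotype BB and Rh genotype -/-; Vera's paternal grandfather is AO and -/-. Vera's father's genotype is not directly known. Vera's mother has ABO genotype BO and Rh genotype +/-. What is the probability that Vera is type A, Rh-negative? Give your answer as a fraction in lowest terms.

Vera's father's ABO genotype from BB × AO: 1/2 AB, 1/2 BO.
Crossing each possibility with the mother BO and summing P(type A): 1/2·1/4 + 1/2·0 = 1/8.
Similarly for Rh via the father's Rh distribution: P(Rh-) = 1/2.
Independent loci: 1/8 × 1/2 = 1/16.

1/16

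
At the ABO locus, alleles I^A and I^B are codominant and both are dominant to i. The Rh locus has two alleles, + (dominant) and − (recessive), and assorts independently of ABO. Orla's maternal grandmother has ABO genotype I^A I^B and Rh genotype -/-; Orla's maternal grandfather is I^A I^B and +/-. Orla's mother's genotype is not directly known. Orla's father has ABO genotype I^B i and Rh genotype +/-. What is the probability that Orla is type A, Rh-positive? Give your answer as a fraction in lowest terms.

5/32

Orla's mother's ABO genotype from I^A I^B × I^A I^B: 1/4 I^A I^A, 1/2 I^A I^B, 1/4 I^B I^B.
Crossing each possibility with the father I^B i and summing P(type A): 1/4·1/2 + 1/2·1/4 + 1/4·0 = 1/4.
Similarly for Rh via the mother's Rh distribution: P(Rh+) = 5/8.
Independent loci: 1/4 × 5/8 = 5/32.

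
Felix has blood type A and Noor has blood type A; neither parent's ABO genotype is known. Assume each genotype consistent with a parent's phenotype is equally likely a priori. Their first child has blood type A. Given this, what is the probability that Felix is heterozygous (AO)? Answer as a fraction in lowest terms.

7/15

Possible genotypes: Felix ∈ {AA, AO}; Noor ∈ {AA, AO}.
Weight each parental genotype pair by prior × P(type-A child):
  AA × AA: posterior weight 4/15.
  AA × AO: posterior weight 4/15.
  AO × AA: posterior weight 4/15.
  AO × AO: posterior weight 1/5.
Sum the posterior weight over pairs where Felix is AO: 7/15.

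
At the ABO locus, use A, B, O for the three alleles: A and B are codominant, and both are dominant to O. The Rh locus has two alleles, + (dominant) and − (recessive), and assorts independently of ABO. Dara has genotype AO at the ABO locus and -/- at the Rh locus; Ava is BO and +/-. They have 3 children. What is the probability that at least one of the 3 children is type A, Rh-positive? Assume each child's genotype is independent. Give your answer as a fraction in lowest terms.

169/512

ABO cross AO × BO → 1/4 O, 1/4 A, 1/4 B, 1/4 AB.
Rh cross -/- × +/- → 1/2 Rh+, 1/2 Rh-; so P(type A, Rh-positive) = 1/4 × 1/2 = 1/8 per child.
P(none) = (7/8)^3 = 343/512; P(at least one) = 1 − 343/512 = 169/512.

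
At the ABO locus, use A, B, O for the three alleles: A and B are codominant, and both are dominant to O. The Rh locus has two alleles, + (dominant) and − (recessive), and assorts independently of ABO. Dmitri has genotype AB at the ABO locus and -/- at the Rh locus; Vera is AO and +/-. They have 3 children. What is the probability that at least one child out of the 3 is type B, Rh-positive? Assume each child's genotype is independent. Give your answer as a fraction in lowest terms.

169/512

ABO cross AB × AO → 1/2 A, 1/4 B, 1/4 AB.
Rh cross -/- × +/- → 1/2 Rh+, 1/2 Rh-; so P(type B, Rh-positive) = 1/4 × 1/2 = 1/8 per child.
P(none) = (7/8)^3 = 343/512; P(at least one) = 1 − 343/512 = 169/512.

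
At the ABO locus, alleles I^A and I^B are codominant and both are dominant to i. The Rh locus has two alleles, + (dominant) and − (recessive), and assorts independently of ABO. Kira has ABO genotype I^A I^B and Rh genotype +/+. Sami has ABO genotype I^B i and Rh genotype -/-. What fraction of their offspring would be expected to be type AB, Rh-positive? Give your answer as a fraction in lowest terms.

1/4

ABO cross I^A I^B × I^B i → offspring phenotypes: 1/4 A, 1/2 B, 1/4 AB.
Rh cross +/+ × -/- → 1 Rh+.
Independent loci: P(type AB, Rh-positive) = 1/4 × 1 = 1/4.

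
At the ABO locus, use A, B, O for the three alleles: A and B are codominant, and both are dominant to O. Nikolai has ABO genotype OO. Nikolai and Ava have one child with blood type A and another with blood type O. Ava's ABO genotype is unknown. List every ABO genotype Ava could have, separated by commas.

For each candidate genotype of Ava, check whether crossing it with OO can produce every observed child phenotype.
  AA → possible child types {A} ✗
  AB → possible child types {A, B} ✗
  AO → possible child types {O, A} ✓
  BB → possible child types {B} ✗
  BO → possible child types {O, B} ✗
  OO → possible child types {O} ✗

AO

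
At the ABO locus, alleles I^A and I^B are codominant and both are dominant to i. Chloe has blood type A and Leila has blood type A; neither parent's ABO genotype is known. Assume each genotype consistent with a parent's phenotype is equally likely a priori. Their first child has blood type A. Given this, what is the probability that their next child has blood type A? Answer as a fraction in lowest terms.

Possible genotypes: Chloe ∈ {I^A I^A, I^A i}; Leila ∈ {I^A I^A, I^A i}.
Weight each parental genotype pair by prior × P(type-A child):
  I^A I^A × I^A I^A: posterior weight 4/15; P(next child type A) = 1.
  I^A I^A × I^A i: posterior weight 4/15; P(next child type A) = 1.
  I^A i × I^A I^A: posterior weight 4/15; P(next child type A) = 1.
  I^A i × I^A i: posterior weight 1/5; P(next child type A) = 3/4.
Weighted sum = 19/20.

19/20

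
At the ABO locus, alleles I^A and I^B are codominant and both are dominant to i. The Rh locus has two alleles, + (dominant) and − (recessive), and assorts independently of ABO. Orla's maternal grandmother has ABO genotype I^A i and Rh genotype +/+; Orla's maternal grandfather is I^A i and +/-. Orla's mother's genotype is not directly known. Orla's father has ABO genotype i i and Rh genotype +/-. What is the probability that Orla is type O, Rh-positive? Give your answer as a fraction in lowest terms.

7/16

Orla's mother's ABO genotype from I^A i × I^A i: 1/4 I^A I^A, 1/2 I^A i, 1/4 i i.
Crossing each possibility with the father i i and summing P(type O): 1/4·0 + 1/2·1/2 + 1/4·1 = 1/2.
Similarly for Rh via the mother's Rh distribution: P(Rh+) = 7/8.
Independent loci: 1/2 × 7/8 = 7/16.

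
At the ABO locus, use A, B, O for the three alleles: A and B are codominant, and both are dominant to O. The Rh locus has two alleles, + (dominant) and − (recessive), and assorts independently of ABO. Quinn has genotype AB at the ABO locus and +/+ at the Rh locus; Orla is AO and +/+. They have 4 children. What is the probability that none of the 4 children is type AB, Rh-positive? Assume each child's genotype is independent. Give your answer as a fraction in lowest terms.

ABO cross AB × AO → 1/2 A, 1/4 B, 1/4 AB.
Rh cross +/+ × +/+ → 1 Rh+; so P(type AB, Rh-positive) = 1/4 × 1 = 1/4 per child.
P(not type AB, Rh-positive) = 3/4 for one child; (3/4)^4 = 81/256.

81/256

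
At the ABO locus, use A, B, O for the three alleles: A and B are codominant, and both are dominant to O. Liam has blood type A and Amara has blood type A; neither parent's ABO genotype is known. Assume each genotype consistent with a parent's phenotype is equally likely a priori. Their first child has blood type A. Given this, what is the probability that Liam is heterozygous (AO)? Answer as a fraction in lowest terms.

Possible genotypes: Liam ∈ {AA, AO}; Amara ∈ {AA, AO}.
Weight each parental genotype pair by prior × P(type-A child):
  AA × AA: posterior weight 4/15.
  AA × AO: posterior weight 4/15.
  AO × AA: posterior weight 4/15.
  AO × AO: posterior weight 1/5.
Sum the posterior weight over pairs where Liam is AO: 7/15.

7/15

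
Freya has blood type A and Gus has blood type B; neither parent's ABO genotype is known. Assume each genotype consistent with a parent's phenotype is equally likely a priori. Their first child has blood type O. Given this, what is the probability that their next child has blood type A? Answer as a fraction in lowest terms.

1/4

Possible genotypes: Freya ∈ {I^A I^A, I^A i}; Gus ∈ {I^B I^B, I^B i}.
Weight each parental genotype pair by prior × P(type-O child):
  I^A i × I^B i: posterior weight 1; P(next child type A) = 1/4.
Weighted sum = 1/4.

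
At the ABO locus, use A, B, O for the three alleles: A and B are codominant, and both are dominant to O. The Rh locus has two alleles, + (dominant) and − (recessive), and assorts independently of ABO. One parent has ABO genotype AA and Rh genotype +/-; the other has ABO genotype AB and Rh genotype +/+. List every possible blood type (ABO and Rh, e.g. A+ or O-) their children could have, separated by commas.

Gametes from AA × AB give offspring ABO genotypes AA, AB, i.e. phenotypes A, AB.
Rh cross +/- × +/+ → phenotypes Rh+.
Combining independently: A+, AB+.

A+, AB+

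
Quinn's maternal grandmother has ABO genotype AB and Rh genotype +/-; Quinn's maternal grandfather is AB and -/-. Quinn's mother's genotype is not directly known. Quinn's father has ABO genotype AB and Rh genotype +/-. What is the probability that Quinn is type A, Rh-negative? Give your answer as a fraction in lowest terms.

Quinn's mother's ABO genotype from AB × AB: 1/4 AA, 1/2 AB, 1/4 BB.
Crossing each possibility with the father AB and summing P(type A): 1/4·1/2 + 1/2·1/4 + 1/4·0 = 1/4.
Similarly for Rh via the mother's Rh distribution: P(Rh-) = 3/8.
Independent loci: 1/4 × 3/8 = 3/32.

3/32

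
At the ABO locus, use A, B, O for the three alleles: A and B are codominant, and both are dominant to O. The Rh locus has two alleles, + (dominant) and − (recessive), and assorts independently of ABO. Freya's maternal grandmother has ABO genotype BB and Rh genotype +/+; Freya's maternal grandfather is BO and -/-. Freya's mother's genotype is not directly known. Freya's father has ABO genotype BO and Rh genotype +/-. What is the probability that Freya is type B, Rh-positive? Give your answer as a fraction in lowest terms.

21/32

Freya's mother's ABO genotype from BB × BO: 1/2 BB, 1/2 BO.
Crossing each possibility with the father BO and summing P(type B): 1/2·1 + 1/2·3/4 = 7/8.
Similarly for Rh via the mother's Rh distribution: P(Rh+) = 3/4.
Independent loci: 7/8 × 3/4 = 21/32.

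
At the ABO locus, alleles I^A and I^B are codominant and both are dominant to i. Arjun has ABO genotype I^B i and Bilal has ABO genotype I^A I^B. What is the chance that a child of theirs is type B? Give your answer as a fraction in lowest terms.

ABO cross I^B i × I^A I^B → offspring phenotypes: 1/4 A, 1/2 B, 1/4 AB.
So P(type B) = 1/2.

1/2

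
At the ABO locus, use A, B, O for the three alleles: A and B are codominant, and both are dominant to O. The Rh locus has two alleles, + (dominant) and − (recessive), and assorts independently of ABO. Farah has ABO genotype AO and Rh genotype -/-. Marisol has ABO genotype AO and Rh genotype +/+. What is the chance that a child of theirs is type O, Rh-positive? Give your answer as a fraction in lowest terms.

ABO cross AO × AO → offspring phenotypes: 1/4 O, 3/4 A.
Rh cross -/- × +/+ → 1 Rh+.
Independent loci: P(type O, Rh-positive) = 1/4 × 1 = 1/4.

1/4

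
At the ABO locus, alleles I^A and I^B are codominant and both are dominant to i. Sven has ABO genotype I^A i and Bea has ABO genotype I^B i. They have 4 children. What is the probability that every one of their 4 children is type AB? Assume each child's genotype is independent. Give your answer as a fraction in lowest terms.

ABO cross I^A i × I^B i → 1/4 O, 1/4 A, 1/4 B, 1/4 AB.
So P(type AB) = 1/4 per child.
All 4 independent: (1/4)^4 = 1/256.

1/256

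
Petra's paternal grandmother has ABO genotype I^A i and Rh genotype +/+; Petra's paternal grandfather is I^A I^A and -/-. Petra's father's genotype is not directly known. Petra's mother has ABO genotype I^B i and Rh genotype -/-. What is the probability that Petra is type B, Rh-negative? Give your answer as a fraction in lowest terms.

1/16

Petra's father's ABO genotype from I^A i × I^A I^A: 1/2 I^A I^A, 1/2 I^A i.
Crossing each possibility with the mother I^B i and summing P(type B): 1/2·0 + 1/2·1/4 = 1/8.
Similarly for Rh via the father's Rh distribution: P(Rh-) = 1/2.
Independent loci: 1/8 × 1/2 = 1/16.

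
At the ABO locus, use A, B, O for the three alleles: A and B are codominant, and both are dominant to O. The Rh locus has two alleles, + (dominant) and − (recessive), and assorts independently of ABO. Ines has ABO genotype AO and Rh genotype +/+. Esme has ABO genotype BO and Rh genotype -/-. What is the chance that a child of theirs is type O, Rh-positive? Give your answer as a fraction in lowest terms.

1/4

ABO cross AO × BO → offspring phenotypes: 1/4 O, 1/4 A, 1/4 B, 1/4 AB.
Rh cross +/+ × -/- → 1 Rh+.
Independent loci: P(type O, Rh-positive) = 1/4 × 1 = 1/4.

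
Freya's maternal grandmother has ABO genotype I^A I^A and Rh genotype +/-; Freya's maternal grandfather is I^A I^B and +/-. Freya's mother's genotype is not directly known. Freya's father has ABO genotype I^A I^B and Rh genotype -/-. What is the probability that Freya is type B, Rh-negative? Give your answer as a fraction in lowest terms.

Freya's mother's ABO genotype from I^A I^A × I^A I^B: 1/2 I^A I^A, 1/2 I^A I^B.
Crossing each possibility with the father I^A I^B and summing P(type B): 1/2·0 + 1/2·1/4 = 1/8.
Similarly for Rh via the mother's Rh distribution: P(Rh-) = 1/2.
Independent loci: 1/8 × 1/2 = 1/16.

1/16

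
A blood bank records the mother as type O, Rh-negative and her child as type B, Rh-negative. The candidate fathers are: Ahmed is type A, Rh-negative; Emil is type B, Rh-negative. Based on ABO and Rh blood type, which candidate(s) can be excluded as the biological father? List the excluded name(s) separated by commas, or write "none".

Ahmed

A candidate is excluded only if no genotype consistent with his phenotype could produce a type B, Rh-negative child with a type O, Rh-negative mother.
Ahmed (type A, Rh-): no genotype consistent with that phenotype can produce a type-B Rh- child with a type-O mother.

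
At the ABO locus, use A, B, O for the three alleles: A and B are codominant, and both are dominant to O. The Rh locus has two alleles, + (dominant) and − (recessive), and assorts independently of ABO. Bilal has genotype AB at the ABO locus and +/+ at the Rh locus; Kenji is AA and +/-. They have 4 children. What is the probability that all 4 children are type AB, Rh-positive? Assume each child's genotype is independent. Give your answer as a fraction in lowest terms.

1/16

ABO cross AB × AA → 1/2 A, 1/2 AB.
Rh cross +/+ × +/- → 1 Rh+; so P(type AB, Rh-positive) = 1/2 × 1 = 1/2 per child.
All 4 independent: (1/2)^4 = 1/16.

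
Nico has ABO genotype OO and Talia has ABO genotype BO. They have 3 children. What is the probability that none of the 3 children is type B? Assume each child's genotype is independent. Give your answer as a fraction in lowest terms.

1/8

ABO cross OO × BO → 1/2 O, 1/2 B.
So P(type B) = 1/2 per child.
P(not type B) = 1/2 for one child; (1/2)^3 = 1/8.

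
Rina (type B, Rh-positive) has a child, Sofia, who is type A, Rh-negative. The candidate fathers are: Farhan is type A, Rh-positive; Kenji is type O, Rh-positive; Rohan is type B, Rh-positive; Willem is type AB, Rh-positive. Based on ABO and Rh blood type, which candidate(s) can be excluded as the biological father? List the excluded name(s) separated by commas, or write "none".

A candidate is excluded only if no genotype consistent with his phenotype could produce a type A, Rh-negative child with a type B, Rh-positive mother.
Kenji (type O, Rh+): no genotype consistent with that phenotype can produce a type-A Rh- child with a type-B mother.
Rohan (type B, Rh+): no genotype consistent with that phenotype can produce a type-A Rh- child with a type-B mother.

Kenji, Rohan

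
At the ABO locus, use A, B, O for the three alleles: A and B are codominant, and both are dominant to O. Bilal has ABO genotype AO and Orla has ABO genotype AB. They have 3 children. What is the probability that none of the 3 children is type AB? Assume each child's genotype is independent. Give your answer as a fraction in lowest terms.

27/64

ABO cross AO × AB → 1/2 A, 1/4 B, 1/4 AB.
So P(type AB) = 1/4 per child.
P(not type AB) = 3/4 for one child; (3/4)^3 = 27/64.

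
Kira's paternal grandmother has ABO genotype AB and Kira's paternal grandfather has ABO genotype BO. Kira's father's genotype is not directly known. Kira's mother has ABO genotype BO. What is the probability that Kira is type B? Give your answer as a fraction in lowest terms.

Kira's father's ABO genotype from AB × BO: 1/4 AB, 1/4 AO, 1/4 BB, 1/4 BO.
Crossing each possibility with the mother BO and summing P(type B): 1/4·1/2 + 1/4·1/4 + 1/4·1 + 1/4·3/4 = 5/8.

5/8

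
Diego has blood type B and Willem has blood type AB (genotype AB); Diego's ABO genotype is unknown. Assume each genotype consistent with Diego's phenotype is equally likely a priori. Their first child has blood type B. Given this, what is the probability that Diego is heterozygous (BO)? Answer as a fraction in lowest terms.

1/2

Possible genotypes: Diego ∈ {BB, BO}; Willem ∈ {AB}.
Weight each parental genotype pair by prior × P(type-B child):
  BB × AB: posterior weight 1/2.
  BO × AB: posterior weight 1/2.
Sum the posterior weight over pairs where Diego is BO: 1/2.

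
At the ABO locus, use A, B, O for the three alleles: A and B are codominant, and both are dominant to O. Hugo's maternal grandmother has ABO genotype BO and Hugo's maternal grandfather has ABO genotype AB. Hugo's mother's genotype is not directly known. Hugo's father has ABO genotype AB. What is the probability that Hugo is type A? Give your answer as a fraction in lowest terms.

1/4

Hugo's mother's ABO genotype from BO × AB: 1/4 AB, 1/4 AO, 1/4 BB, 1/4 BO.
Crossing each possibility with the father AB and summing P(type A): 1/4·1/4 + 1/4·1/2 + 1/4·0 + 1/4·1/4 = 1/4.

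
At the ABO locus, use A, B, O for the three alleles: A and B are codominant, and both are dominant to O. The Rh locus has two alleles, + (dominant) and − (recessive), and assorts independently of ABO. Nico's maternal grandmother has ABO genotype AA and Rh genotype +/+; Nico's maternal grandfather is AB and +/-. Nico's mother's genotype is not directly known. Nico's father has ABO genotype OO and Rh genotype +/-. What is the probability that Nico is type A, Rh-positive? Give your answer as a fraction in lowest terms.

21/32

Nico's mother's ABO genotype from AA × AB: 1/2 AA, 1/2 AB.
Crossing each possibility with the father OO and summing P(type A): 1/2·1 + 1/2·1/2 = 3/4.
Similarly for Rh via the mother's Rh distribution: P(Rh+) = 7/8.
Independent loci: 3/4 × 7/8 = 21/32.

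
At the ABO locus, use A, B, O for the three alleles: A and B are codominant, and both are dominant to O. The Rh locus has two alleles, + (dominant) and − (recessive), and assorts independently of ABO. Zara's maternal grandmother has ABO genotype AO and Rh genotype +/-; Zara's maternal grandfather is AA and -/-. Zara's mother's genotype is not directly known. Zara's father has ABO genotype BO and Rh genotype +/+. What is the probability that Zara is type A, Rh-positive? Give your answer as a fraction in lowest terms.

Zara's mother's ABO genotype from AO × AA: 1/2 AA, 1/2 AO.
Crossing each possibility with the father BO and summing P(type A): 1/2·1/2 + 1/2·1/4 = 3/8.
Similarly for Rh via the mother's Rh distribution: P(Rh+) = 1.
Independent loci: 3/8 × 1 = 3/8.

3/8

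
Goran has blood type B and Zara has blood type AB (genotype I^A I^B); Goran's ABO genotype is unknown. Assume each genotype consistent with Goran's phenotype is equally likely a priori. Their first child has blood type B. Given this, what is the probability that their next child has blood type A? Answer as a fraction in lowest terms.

1/8

Possible genotypes: Goran ∈ {I^B I^B, I^B i}; Zara ∈ {I^A I^B}.
Weight each parental genotype pair by prior × P(type-B child):
  I^B I^B × I^A I^B: posterior weight 1/2; P(next child type A) = 0.
  I^B i × I^A I^B: posterior weight 1/2; P(next child type A) = 1/4.
Weighted sum = 1/8.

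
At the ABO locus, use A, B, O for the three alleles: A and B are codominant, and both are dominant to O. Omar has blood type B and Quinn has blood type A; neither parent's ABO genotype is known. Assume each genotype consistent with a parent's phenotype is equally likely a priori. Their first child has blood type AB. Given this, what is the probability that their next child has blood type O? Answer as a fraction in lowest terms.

1/36

Possible genotypes: Omar ∈ {BB, BO}; Quinn ∈ {AA, AO}.
Weight each parental genotype pair by prior × P(type-AB child):
  BB × AA: posterior weight 4/9; P(next child type O) = 0.
  BB × AO: posterior weight 2/9; P(next child type O) = 0.
  BO × AA: posterior weight 2/9; P(next child type O) = 0.
  BO × AO: posterior weight 1/9; P(next child type O) = 1/4.
Weighted sum = 1/36.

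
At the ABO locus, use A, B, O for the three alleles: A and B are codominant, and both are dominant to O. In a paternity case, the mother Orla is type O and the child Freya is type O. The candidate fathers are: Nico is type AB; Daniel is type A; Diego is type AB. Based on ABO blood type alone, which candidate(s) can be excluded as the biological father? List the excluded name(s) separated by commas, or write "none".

A candidate is excluded only if no genotype consistent with his phenotype could produce a type O child with a type O mother.
Nico (type AB): no genotype consistent with that phenotype can produce a type-O child with a type-O mother.
Diego (type AB): no genotype consistent with that phenotype can produce a type-O child with a type-O mother.

Nico, Diego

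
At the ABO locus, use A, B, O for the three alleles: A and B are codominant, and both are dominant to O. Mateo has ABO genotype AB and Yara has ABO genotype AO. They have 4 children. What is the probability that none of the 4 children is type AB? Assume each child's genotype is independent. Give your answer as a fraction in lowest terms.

81/256

ABO cross AB × AO → 1/2 A, 1/4 B, 1/4 AB.
So P(type AB) = 1/4 per child.
P(not type AB) = 3/4 for one child; (3/4)^4 = 81/256.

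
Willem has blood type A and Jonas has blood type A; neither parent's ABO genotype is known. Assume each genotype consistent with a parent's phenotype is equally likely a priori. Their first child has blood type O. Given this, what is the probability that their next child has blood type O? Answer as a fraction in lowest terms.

1/4

Possible genotypes: Willem ∈ {I^A I^A, I^A i}; Jonas ∈ {I^A I^A, I^A i}.
Weight each parental genotype pair by prior × P(type-O child):
  I^A i × I^A i: posterior weight 1; P(next child type O) = 1/4.
Weighted sum = 1/4.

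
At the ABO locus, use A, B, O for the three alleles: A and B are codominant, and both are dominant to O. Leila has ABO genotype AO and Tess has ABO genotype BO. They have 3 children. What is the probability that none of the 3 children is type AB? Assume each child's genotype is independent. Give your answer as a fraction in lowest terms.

ABO cross AO × BO → 1/4 O, 1/4 A, 1/4 B, 1/4 AB.
So P(type AB) = 1/4 per child.
P(not type AB) = 3/4 for one child; (3/4)^3 = 27/64.

27/64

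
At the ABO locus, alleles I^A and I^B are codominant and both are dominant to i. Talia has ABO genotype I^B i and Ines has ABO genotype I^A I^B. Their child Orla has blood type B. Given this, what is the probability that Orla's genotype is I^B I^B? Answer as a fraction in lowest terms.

Cross I^B i × I^A I^B → 1/4 I^A I^B, 1/4 I^A i, 1/4 I^B I^B, 1/4 I^B i.
Type-B genotypes among offspring: I^B I^B (1/4), I^B i (1/4); total 1/2.
P(I^B I^B | type B) = (1/4) / (1/2) = 1/2.

1/2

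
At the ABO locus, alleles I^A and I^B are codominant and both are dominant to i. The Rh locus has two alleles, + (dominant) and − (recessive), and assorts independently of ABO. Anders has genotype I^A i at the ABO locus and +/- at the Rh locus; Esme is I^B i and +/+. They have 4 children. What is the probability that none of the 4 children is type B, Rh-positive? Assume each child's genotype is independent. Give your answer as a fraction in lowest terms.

ABO cross I^A i × I^B i → 1/4 O, 1/4 A, 1/4 B, 1/4 AB.
Rh cross +/- × +/+ → 1 Rh+; so P(type B, Rh-positive) = 1/4 × 1 = 1/4 per child.
P(not type B, Rh-positive) = 3/4 for one child; (3/4)^4 = 81/256.

81/256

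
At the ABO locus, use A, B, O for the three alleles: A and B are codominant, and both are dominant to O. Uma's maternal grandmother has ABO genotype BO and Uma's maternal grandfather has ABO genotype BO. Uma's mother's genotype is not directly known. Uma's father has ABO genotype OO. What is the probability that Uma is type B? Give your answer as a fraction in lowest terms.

1/2

Uma's mother's ABO genotype from BO × BO: 1/4 BB, 1/2 BO, 1/4 OO.
Crossing each possibility with the father OO and summing P(type B): 1/4·1 + 1/2·1/2 + 1/4·0 = 1/2.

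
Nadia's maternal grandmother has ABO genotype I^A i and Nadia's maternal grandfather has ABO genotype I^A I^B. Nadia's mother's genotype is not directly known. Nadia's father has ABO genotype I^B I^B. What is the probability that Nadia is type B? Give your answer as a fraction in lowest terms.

Nadia's mother's ABO genotype from I^A i × I^A I^B: 1/4 I^A I^A, 1/4 I^A I^B, 1/4 I^A i, 1/4 I^B i.
Crossing each possibility with the father I^B I^B and summing P(type B): 1/4·0 + 1/4·1/2 + 1/4·1/2 + 1/4·1 = 1/2.

1/2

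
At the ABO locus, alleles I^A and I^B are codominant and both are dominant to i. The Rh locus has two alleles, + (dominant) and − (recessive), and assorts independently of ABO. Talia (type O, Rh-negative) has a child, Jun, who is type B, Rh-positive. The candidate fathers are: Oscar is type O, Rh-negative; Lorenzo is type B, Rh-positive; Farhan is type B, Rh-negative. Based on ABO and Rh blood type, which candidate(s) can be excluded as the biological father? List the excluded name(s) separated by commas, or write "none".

A candidate is excluded only if no genotype consistent with his phenotype could produce a type B, Rh-positive child with a type O, Rh-negative mother.
Oscar (type O, Rh-): no genotype consistent with that phenotype can produce a type-B Rh+ child with a type-O mother.
Farhan (type B, Rh-): no genotype consistent with that phenotype can produce a type-B Rh+ child with a type-O mother.

Oscar, Farhan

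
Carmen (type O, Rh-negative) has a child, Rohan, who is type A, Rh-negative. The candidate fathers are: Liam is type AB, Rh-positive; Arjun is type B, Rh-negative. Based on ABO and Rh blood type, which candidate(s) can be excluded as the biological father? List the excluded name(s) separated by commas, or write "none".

A candidate is excluded only if no genotype consistent with his phenotype could produce a type A, Rh-negative child with a type O, Rh-negative mother.
Arjun (type B, Rh-): no genotype consistent with that phenotype can produce a type-A Rh- child with a type-O mother.

Arjun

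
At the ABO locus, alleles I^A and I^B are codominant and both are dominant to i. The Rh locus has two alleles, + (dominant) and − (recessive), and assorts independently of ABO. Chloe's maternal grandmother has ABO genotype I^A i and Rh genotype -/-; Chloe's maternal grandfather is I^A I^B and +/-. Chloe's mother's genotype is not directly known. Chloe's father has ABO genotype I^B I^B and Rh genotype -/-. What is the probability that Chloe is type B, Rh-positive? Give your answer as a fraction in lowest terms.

Chloe's mother's ABO genotype from I^A i × I^A I^B: 1/4 I^A I^A, 1/4 I^A I^B, 1/4 I^A i, 1/4 I^B i.
Crossing each possibility with the father I^B I^B and summing P(type B): 1/4·0 + 1/4·1/2 + 1/4·1/2 + 1/4·1 = 1/2.
Similarly for Rh via the mother's Rh distribution: P(Rh+) = 1/4.
Independent loci: 1/2 × 1/4 = 1/8.

1/8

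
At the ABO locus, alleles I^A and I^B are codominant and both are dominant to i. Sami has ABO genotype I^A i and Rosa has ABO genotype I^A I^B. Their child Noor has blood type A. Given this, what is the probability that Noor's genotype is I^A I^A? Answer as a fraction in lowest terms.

Cross I^A i × I^A I^B → 1/4 I^A I^A, 1/4 I^A I^B, 1/4 I^A i, 1/4 I^B i.
Type-A genotypes among offspring: I^A I^A (1/4), I^A i (1/4); total 1/2.
P(I^A I^A | type A) = (1/4) / (1/2) = 1/2.

1/2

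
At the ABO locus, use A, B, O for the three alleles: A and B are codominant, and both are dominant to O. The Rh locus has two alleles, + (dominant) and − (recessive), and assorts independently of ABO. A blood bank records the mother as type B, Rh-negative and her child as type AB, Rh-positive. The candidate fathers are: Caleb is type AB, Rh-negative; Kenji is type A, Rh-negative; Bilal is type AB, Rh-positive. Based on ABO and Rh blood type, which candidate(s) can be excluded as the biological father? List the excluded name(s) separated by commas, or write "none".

A candidate is excluded only if no genotype consistent with his phenotype could produce a type AB, Rh-positive child with a type B, Rh-negative mother.
Caleb (type AB, Rh-): no genotype consistent with that phenotype can produce a type-AB Rh+ child with a type-B mother.
Kenji (type A, Rh-): no genotype consistent with that phenotype can produce a type-AB Rh+ child with a type-B mother.

Caleb, Kenji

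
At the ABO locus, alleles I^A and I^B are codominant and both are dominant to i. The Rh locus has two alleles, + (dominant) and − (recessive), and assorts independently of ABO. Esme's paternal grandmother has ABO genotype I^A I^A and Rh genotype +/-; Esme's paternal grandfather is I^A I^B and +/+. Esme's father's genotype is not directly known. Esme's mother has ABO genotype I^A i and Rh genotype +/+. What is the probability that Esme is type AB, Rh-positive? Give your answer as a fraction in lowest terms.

Esme's father's ABO genotype from I^A I^A × I^A I^B: 1/2 I^A I^A, 1/2 I^A I^B.
Crossing each possibility with the mother I^A i and summing P(type AB): 1/2·0 + 1/2·1/4 = 1/8.
Similarly for Rh via the father's Rh distribution: P(Rh+) = 1.
Independent loci: 1/8 × 1 = 1/8.

1/8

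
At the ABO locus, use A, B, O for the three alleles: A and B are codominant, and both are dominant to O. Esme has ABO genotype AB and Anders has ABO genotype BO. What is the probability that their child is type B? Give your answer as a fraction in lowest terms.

ABO cross AB × BO → offspring phenotypes: 1/4 A, 1/2 B, 1/4 AB.
So P(type B) = 1/2.

1/2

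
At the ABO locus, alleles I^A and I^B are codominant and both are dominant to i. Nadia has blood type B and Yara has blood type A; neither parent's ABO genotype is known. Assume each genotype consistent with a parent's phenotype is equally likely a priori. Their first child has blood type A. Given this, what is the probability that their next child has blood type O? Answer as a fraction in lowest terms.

Possible genotypes: Nadia ∈ {I^B I^B, I^B i}; Yara ∈ {I^A I^A, I^A i}.
Weight each parental genotype pair by prior × P(type-A child):
  I^B i × I^A I^A: posterior weight 2/3; P(next child type O) = 0.
  I^B i × I^A i: posterior weight 1/3; P(next child type O) = 1/4.
Weighted sum = 1/12.

1/12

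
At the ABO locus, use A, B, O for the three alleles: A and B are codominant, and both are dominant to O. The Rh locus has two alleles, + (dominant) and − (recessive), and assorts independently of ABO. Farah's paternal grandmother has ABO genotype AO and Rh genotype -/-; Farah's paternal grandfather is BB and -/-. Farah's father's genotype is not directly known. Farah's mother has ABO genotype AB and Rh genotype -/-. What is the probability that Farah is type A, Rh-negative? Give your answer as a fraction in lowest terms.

Farah's father's ABO genotype from AO × BB: 1/2 AB, 1/2 BO.
Crossing each possibility with the mother AB and summing P(type A): 1/2·1/4 + 1/2·1/4 = 1/4.
Similarly for Rh via the father's Rh distribution: P(Rh-) = 1.
Independent loci: 1/4 × 1 = 1/4.

1/4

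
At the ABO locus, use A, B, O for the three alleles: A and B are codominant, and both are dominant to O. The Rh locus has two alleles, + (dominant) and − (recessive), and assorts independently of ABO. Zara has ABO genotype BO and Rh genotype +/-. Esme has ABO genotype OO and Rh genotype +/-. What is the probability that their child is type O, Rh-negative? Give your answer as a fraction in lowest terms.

1/8

ABO cross BO × OO → offspring phenotypes: 1/2 O, 1/2 B.
Rh cross +/- × +/- → 3/4 Rh+, 1/4 Rh-.
Independent loci: P(type O, Rh-negative) = 1/2 × 1/4 = 1/8.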